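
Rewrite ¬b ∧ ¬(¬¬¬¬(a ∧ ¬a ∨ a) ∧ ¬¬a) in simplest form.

¬b ∧ ¬a

¬b ∧ ¬(¬¬¬¬(a ∧ ¬a ∨ a) ∧ ¬¬a)
= ¬b ∧ (¬¬¬(a ∧ ¬a ∨ a) ∨ ¬a)   — De Morgan
= ¬b ∧ (¬(a ∧ ¬a ∨ a) ∨ ¬a)   — double negation
= ¬b ∧ (¬a ∨ ¬a)   — complement / identity
= ¬b ∧ ¬a   — idempotence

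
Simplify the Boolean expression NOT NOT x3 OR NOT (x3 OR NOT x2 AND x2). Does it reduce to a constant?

NOT NOT x3 OR NOT (x3 OR NOT x2 AND x2)
= NOT NOT x3 OR NOT x3   [complement / identity]
= x3 OR NOT x3   [double negation]
= TRUE   [complement]

TRUE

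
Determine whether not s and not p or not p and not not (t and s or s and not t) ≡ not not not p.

E1: not s and not p or not p and not not (t and s or s and not t)
    = not s and not p or not p and (t and s or s and not t)   — double negation
    = not s and not p or not p and s   — distribution
    = not p   — distribution
E2: not not not p
    = not p   — double negation
Both reduce to not p, so they are equivalent.

Yes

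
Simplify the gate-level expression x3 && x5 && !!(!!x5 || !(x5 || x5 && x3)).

x3 && x5

x3 && x5 && !!(!!x5 || !(x5 || x5 && x3))
= x3 && x5 && (!!x5 || !(x5 || x5 && x3))   (double negation)
= x3 && x5 && (x5 || !(x5 || x5 && x3))   (double negation)
= x3 && x5 && (x5 || !x5)   (absorption)
= x3 && x5   (complement / identity)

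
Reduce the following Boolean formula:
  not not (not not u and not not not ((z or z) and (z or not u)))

u and not z

not not (not not u and not not not ((z or z) and (z or not u)))
= not not (not not u and not not not (z and (z or not u)))   [idempotence]
= not (not u or not not (z and (z or not u)))   [De Morgan]
= not (not u or not not z)   [absorption]
= u and not z   [De Morgan]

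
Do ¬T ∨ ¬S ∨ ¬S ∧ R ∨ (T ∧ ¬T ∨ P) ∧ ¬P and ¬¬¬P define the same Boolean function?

No

E1: ¬T ∨ ¬S ∨ ¬S ∧ R ∨ (T ∧ ¬T ∨ P) ∧ ¬P
    = ¬T ∨ ¬S ∨ ¬S ∧ R ∨ P ∧ ¬P
    = ¬T ∨ ¬S ∨ ¬S ∧ R
    = ¬T ∨ ¬S
E2: ¬¬¬P
    = ¬P
These differ: at P=1, R=1, S=0, T=0, E1 = 1 but E2 = 0.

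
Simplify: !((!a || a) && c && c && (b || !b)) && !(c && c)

!c

!((!a || a) && c && c && (b || !b)) && !(c && c)
= !((!a || a) && c && c) && !(c && c)   [complement / identity]
= !(c && c) && !(c && c)   [complement / identity]
= !(c && c)   [idempotence]
= !c   [idempotence]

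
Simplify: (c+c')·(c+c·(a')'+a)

c+a

(c+c')·(c+c·(a')'+a)
= c+c·(a')'+a   [complement / identity]
= c+c·a+a   [double negation]
= c+a   [absorption]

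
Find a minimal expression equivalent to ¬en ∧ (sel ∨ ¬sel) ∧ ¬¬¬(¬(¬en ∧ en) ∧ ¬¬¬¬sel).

¬en ∧ ¬sel

¬en ∧ (sel ∨ ¬sel) ∧ ¬¬¬(¬(¬en ∧ en) ∧ ¬¬¬¬sel)
= ¬en ∧ (sel ∨ ¬sel) ∧ ¬¬¬(¬(¬en ∧ en) ∧ ¬¬sel)   (double negation)
= ¬en ∧ ¬¬¬(¬(¬en ∧ en) ∧ ¬¬sel)   (complement / identity)
= ¬en ∧ ¬¬(¬en ∧ en ∨ ¬sel)   (De Morgan)
= ¬en ∧ ¬¬¬sel   (complement / identity)
= ¬en ∧ ¬sel   (double negation)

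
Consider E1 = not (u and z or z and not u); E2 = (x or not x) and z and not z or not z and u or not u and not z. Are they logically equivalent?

Yes

E1: not (u and z or z and not u)
    = not z
E2: (x or not x) and z and not z or not z and u or not u and not z
    = (x or not x) and z and not z or not z
    = z and not z or not z
    = not z
Both reduce to not z, so they are equivalent.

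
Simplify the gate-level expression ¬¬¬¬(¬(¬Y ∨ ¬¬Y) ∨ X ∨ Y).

X ∨ Y

¬¬¬¬(¬(¬Y ∨ ¬¬Y) ∨ X ∨ Y)
= ¬¬(¬(¬Y ∨ ¬¬Y) ∨ X ∨ Y)   (double negation)
= ¬¬(Y ∧ ¬Y ∨ X ∨ Y)   (De Morgan)
= ¬¬(X ∨ Y)   (complement / identity)
= X ∨ Y   (double negation)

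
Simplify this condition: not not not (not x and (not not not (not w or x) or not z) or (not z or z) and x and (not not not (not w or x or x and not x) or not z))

not not not (not x and (not not not (not w or x) or not z) or (not z or z) and x and (not not not (not w or x or x and not x) or not z))
= not not not (not x and (not not not (not w or x) or not z) or x and (not not not (not w or x or x and not x) or not z))   — complement / identity
= not not not (not x and (not not not (not w or x) or not z) or x and (not not not (not w or x) or not z))   — complement / identity
= not not not (not not not (not w or x) or not z)   — distribution
= not not not (not (not w or x) or not z)   — double negation
= not (not (not w or x) or not z)   — double negation
= (not w or x) and z   — De Morgan

(not w or x) and z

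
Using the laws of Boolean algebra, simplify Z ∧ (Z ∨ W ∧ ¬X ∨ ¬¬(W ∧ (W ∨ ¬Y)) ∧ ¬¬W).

Z

Z ∧ (Z ∨ W ∧ ¬X ∨ ¬¬(W ∧ (W ∨ ¬Y)) ∧ ¬¬W)
= Z ∧ (Z ∨ W ∧ ¬X ∨ ¬¬W ∧ ¬¬W)   (absorption)
= Z ∧ (Z ∨ W ∧ ¬X ∨ ¬¬W)   (idempotence)
= Z ∧ (Z ∨ W ∧ ¬X ∨ W)   (double negation)
= Z ∧ (Z ∨ W)   (absorption)
= Z   (absorption)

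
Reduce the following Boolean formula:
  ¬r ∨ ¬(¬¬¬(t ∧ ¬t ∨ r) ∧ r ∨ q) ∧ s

¬r ∨ ¬q ∧ s

¬r ∨ ¬(¬¬¬(t ∧ ¬t ∨ r) ∧ r ∨ q) ∧ s
= ¬r ∨ ¬(¬¬¬r ∧ r ∨ q) ∧ s
= ¬r ∨ ¬(¬r ∧ r ∨ q) ∧ s
= ¬r ∨ ¬q ∧ s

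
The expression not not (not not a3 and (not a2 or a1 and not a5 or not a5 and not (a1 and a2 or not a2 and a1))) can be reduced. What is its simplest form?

not not (not not a3 and (not a2 or a1 and not a5 or not a5 and not (a1 and a2 or not a2 and a1)))
= not not (not not a3 and (not a2 or a1 and not a5 or not a5 and not a1))   (distribution)
= not not a3 and (not a2 or a1 and not a5 or not a5 and not a1)   (double negation)
= not not a3 and (not a2 or not a5)   (distribution)
= a3 and (not a2 or not a5)   (double negation)

a3 and (not a2 or not a5)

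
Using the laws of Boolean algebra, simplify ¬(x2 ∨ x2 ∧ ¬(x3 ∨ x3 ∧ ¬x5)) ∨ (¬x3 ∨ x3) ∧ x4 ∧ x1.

¬(x2 ∨ x2 ∧ ¬(x3 ∨ x3 ∧ ¬x5)) ∨ (¬x3 ∨ x3) ∧ x4 ∧ x1
= ¬(x2 ∨ x2 ∧ ¬(x3 ∨ x3 ∧ ¬x5)) ∨ x4 ∧ x1   [complement / identity]
= ¬(x2 ∨ x2 ∧ ¬x3) ∨ x4 ∧ x1   [absorption]
= ¬x2 ∨ x4 ∧ x1   [absorption]

¬x2 ∨ x4 ∧ x1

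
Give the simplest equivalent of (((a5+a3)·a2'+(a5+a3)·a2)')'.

(((a5+a3)·a2'+(a5+a3)·a2)')'
= ((a5+a3)')'   — distribution
= a5+a3   — double negation

a5+a3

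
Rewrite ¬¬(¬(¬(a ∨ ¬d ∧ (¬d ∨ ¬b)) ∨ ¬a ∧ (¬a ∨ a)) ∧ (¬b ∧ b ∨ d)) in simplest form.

¬¬(¬(¬(a ∨ ¬d ∧ (¬d ∨ ¬b)) ∨ ¬a ∧ (¬a ∨ a)) ∧ (¬b ∧ b ∨ d))
= ¬¬(¬(¬(a ∨ ¬d ∧ (¬d ∨ ¬b)) ∨ ¬a ∧ (¬a ∨ a)) ∧ d)   (complement / identity)
= ¬¬(¬(¬(a ∨ ¬d ∧ (¬d ∨ ¬b)) ∨ ¬a) ∧ d)   (complement / identity)
= ¬¬(¬(¬(a ∨ ¬d) ∨ ¬a) ∧ d)   (absorption)
= ¬(¬(a ∨ ¬d) ∨ ¬a) ∧ d   (double negation)
= (a ∨ ¬d) ∧ a ∧ d   (De Morgan)
= a ∧ d   (absorption)

a ∧ d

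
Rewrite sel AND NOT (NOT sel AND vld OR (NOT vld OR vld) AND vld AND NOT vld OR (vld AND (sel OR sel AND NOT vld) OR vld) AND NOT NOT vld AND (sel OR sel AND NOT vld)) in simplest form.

sel AND NOT vld

sel AND NOT (NOT sel AND vld OR (NOT vld OR vld) AND vld AND NOT vld OR (vld AND (sel OR sel AND NOT vld) OR vld) AND NOT NOT vld AND (sel OR sel AND NOT vld))
= sel AND NOT (NOT sel AND vld OR vld AND NOT vld OR (vld AND (sel OR sel AND NOT vld) OR vld) AND NOT NOT vld AND (sel OR sel AND NOT vld))   (complement / identity)
= sel AND NOT (NOT sel AND vld OR vld AND NOT vld OR (vld AND (sel OR sel AND NOT vld) OR vld) AND vld AND (sel OR sel AND NOT vld))   (double negation)
= sel AND NOT (NOT sel AND vld OR vld AND NOT vld OR vld AND (sel OR sel AND NOT vld))   (absorption)
= sel AND NOT (NOT sel AND vld OR vld AND NOT vld OR vld AND sel)   (absorption)
= sel AND NOT (NOT sel AND vld OR vld AND sel)   (complement / identity)
= sel AND NOT vld   (distribution)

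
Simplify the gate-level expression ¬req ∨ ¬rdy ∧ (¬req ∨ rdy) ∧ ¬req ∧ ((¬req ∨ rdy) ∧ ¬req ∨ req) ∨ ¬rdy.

¬req ∨ ¬rdy

¬req ∨ ¬rdy ∧ (¬req ∨ rdy) ∧ ¬req ∧ ((¬req ∨ rdy) ∧ ¬req ∨ req) ∨ ¬rdy
= ¬req ∨ ¬rdy ∧ (¬req ∨ rdy) ∧ ¬req ∨ ¬rdy
= ¬req ∨ ¬rdy ∧ ¬req ∨ ¬rdy
= ¬req ∨ ¬rdy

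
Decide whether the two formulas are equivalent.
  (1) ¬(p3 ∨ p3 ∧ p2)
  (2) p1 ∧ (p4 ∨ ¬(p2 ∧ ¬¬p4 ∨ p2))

No

E1: ¬(p3 ∨ p3 ∧ p2)
    = ¬p3   — absorption
E2: p1 ∧ (p4 ∨ ¬(p2 ∧ ¬¬p4 ∨ p2))
    = p1 ∧ (p4 ∨ ¬(p2 ∧ p4 ∨ p2))   — double negation
    = p1 ∧ (p4 ∨ ¬p2)   — absorption
These differ: at p1=0, p2=0, p3=0, p4=0, E1 = 1 but E2 = 0.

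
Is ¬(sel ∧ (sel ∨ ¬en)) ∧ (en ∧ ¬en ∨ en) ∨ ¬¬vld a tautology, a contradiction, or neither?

neither

¬(sel ∧ (sel ∨ ¬en)) ∧ (en ∧ ¬en ∨ en) ∨ ¬¬vld
= ¬(sel ∧ (sel ∨ ¬en)) ∧ en ∨ ¬¬vld   — complement / identity
= ¬sel ∧ en ∨ ¬¬vld   — absorption
= ¬sel ∧ en ∨ vld   — double negation
This depends on en, sel, vld, so it is not a constant.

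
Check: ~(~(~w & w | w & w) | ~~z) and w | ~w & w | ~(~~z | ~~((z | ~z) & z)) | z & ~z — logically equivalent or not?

E1: ~(~(~w & w | w & w) | ~~z)
    = ~(~w | ~~z)   (distribution)
    = w & ~z   (De Morgan)
E2: w | ~w & w | ~(~~z | ~~((z | ~z) & z)) | z & ~z
    = w | ~(~~z | ~~((z | ~z) & z)) | z & ~z   (complement / identity)
    = w | ~(~~z | ~~z) | z & ~z   (complement / identity)
    = w | ~z & ~z | z & ~z   (De Morgan)
    = w | ~z   (distribution)
These differ: at w=0, z=0, E1 = 0 but E2 = 1.

No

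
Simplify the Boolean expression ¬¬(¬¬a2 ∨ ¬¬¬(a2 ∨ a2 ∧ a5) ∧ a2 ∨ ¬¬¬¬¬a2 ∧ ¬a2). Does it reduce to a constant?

True

¬¬(¬¬a2 ∨ ¬¬¬(a2 ∨ a2 ∧ a5) ∧ a2 ∨ ¬¬¬¬¬a2 ∧ ¬a2)
= ¬¬(¬¬a2 ∨ ¬¬¬a2 ∧ a2 ∨ ¬¬¬¬¬a2 ∧ ¬a2)   — absorption
= ¬¬(¬¬a2 ∨ ¬¬¬a2 ∧ a2 ∨ ¬¬¬a2 ∧ ¬a2)   — double negation
= ¬¬(¬¬a2 ∨ ¬¬¬a2)   — distribution
= ¬(¬a2 ∧ ¬¬a2)   — De Morgan
= a2 ∨ ¬a2   — De Morgan
= True   — complement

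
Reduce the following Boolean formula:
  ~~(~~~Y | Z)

~Y | Z

~~(~~~Y | Z)
= ~~(~Y | Z)
= ~Y | Z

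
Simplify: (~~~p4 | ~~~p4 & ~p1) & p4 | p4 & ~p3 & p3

0

(~~~p4 | ~~~p4 & ~p1) & p4 | p4 & ~p3 & p3
= ~~~p4 & p4 | p4 & ~p3 & p3   (absorption)
= p4 & (~~~p4 | ~p3 & p3)   (distribution)
= p4 & (~p4 | ~p3 & p3)   (double negation)
= p4 & ~p4   (complement / identity)
= 0   (complement)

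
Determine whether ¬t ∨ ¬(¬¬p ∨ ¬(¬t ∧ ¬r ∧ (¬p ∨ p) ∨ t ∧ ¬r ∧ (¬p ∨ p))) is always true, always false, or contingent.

contingent

¬t ∨ ¬(¬¬p ∨ ¬(¬t ∧ ¬r ∧ (¬p ∨ p) ∨ t ∧ ¬r ∧ (¬p ∨ p)))
= ¬t ∨ ¬(¬¬p ∨ ¬(¬r ∧ (¬p ∨ p)))
= ¬t ∨ ¬(¬¬p ∨ ¬¬r)
= ¬t ∨ ¬p ∧ ¬r
This depends on p, r, t, so it is not a constant.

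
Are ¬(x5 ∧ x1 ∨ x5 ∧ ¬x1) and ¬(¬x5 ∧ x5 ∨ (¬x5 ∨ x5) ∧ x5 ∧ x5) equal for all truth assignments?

E1: ¬(x5 ∧ x1 ∨ x5 ∧ ¬x1)
    = ¬x5   (distribution)
E2: ¬(¬x5 ∧ x5 ∨ (¬x5 ∨ x5) ∧ x5 ∧ x5)
    = ¬(¬x5 ∧ x5 ∨ x5 ∧ x5)   (complement / identity)
    = ¬x5   (distribution)
Both reduce to ¬x5, so they are equivalent.

Yes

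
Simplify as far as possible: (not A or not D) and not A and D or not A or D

(not A or not D) and not A and D or not A or D
= not A and D or not A or D   — absorption
= not A or D   — absorption

not A or D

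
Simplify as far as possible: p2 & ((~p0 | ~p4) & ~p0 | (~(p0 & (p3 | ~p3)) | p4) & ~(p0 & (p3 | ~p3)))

p2 & ~p0

p2 & ((~p0 | ~p4) & ~p0 | (~(p0 & (p3 | ~p3)) | p4) & ~(p0 & (p3 | ~p3)))
= p2 & (~p0 | (~(p0 & (p3 | ~p3)) | p4) & ~(p0 & (p3 | ~p3)))
= p2 & (~p0 | ~(p0 & (p3 | ~p3)))
= p2 & (~p0 | ~p0)
= p2 & ~p0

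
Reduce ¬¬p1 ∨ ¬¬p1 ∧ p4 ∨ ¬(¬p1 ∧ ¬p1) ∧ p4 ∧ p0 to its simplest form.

p1

¬¬p1 ∨ ¬¬p1 ∧ p4 ∨ ¬(¬p1 ∧ ¬p1) ∧ p4 ∧ p0
= ¬¬p1 ∨ ¬¬p1 ∧ p4 ∨ ¬¬p1 ∧ p4 ∧ p0   — idempotence
= ¬¬p1 ∨ ¬¬p1 ∧ p4   — absorption
= ¬¬p1   — absorption
= p1   — double negation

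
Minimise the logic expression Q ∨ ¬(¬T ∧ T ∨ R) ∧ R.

Q ∨ ¬(¬T ∧ T ∨ R) ∧ R
= Q ∨ ¬R ∧ R   (complement / identity)
= Q   (complement / identity)

Q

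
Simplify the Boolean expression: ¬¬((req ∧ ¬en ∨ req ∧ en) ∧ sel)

¬¬((req ∧ ¬en ∨ req ∧ en) ∧ sel)
= (req ∧ ¬en ∨ req ∧ en) ∧ sel   (double negation)
= req ∧ sel   (distribution)

req ∧ sel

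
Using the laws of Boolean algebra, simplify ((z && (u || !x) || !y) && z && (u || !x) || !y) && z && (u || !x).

((z && (u || !x) || !y) && z && (u || !x) || !y) && z && (u || !x)
= (z && (u || !x) || !y) && z && (u || !x)   (absorption)
= z && (u || !x)   (absorption)

z && (u || !x)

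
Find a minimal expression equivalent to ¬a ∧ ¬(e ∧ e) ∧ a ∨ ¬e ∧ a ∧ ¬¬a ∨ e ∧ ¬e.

¬e ∧ a

¬a ∧ ¬(e ∧ e) ∧ a ∨ ¬e ∧ a ∧ ¬¬a ∨ e ∧ ¬e
= ¬a ∧ ¬(e ∧ e) ∧ a ∨ ¬e ∧ a ∧ ¬¬a   — complement / identity
= ¬a ∧ ¬e ∧ a ∨ ¬e ∧ a ∧ ¬¬a   — idempotence
= ¬a ∧ ¬e ∧ a ∨ ¬e ∧ a ∧ a   — double negation
= ¬e ∧ a   — distribution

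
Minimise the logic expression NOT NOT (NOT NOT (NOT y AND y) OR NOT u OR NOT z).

NOT NOT (NOT NOT (NOT y AND y) OR NOT u OR NOT z)
= NOT NOT (NOT y AND y) OR NOT u OR NOT z   [double negation]
= NOT y AND y OR NOT u OR NOT z   [double negation]
= NOT u OR NOT z   [complement / identity]

NOT u OR NOT z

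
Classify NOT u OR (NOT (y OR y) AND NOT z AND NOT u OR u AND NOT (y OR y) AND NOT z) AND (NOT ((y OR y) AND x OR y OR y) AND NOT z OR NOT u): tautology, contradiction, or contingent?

NOT u OR (NOT (y OR y) AND NOT z AND NOT u OR u AND NOT (y OR y) AND NOT z) AND (NOT ((y OR y) AND x OR y OR y) AND NOT z OR NOT u)
= NOT u OR NOT (y OR y) AND NOT z AND (NOT ((y OR y) AND x OR y OR y) AND NOT z OR NOT u)
= NOT u OR NOT (y OR y) AND NOT z AND (NOT (y OR y) AND NOT z OR NOT u)
= NOT u OR NOT (y OR y) AND NOT z
= NOT u OR NOT y AND NOT z
This depends on u, y, z, so it is not a constant.

contingent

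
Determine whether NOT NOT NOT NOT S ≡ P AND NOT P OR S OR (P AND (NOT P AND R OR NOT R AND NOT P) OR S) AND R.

Yes

E1: NOT NOT NOT NOT S
    = NOT NOT S   — double negation
    = S   — double negation
E2: P AND NOT P OR S OR (P AND (NOT P AND R OR NOT R AND NOT P) OR S) AND R
    = P AND NOT P OR S OR (P AND NOT P OR S) AND R   — distribution
    = P AND NOT P OR S   — absorption
    = S   — complement / identity
Both reduce to S, so they are equivalent.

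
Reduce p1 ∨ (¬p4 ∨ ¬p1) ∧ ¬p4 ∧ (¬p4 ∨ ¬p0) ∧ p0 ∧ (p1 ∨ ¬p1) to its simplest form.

p1 ∨ (¬p4 ∨ ¬p1) ∧ ¬p4 ∧ (¬p4 ∨ ¬p0) ∧ p0 ∧ (p1 ∨ ¬p1)
= p1 ∨ (¬p4 ∨ ¬p1) ∧ ¬p4 ∧ (¬p4 ∨ ¬p0) ∧ p0   [complement / identity]
= p1 ∨ (¬p4 ∨ ¬p1) ∧ ¬p4 ∧ p0   [absorption]
= p1 ∨ ¬p4 ∧ p0   [absorption]

p1 ∨ ¬p4 ∧ p0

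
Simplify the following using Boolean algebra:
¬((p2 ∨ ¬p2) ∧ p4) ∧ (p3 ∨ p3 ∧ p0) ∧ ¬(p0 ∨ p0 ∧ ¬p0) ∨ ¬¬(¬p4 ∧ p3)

¬p4 ∧ p3

¬((p2 ∨ ¬p2) ∧ p4) ∧ (p3 ∨ p3 ∧ p0) ∧ ¬(p0 ∨ p0 ∧ ¬p0) ∨ ¬¬(¬p4 ∧ p3)
= ¬p4 ∧ (p3 ∨ p3 ∧ p0) ∧ ¬(p0 ∨ p0 ∧ ¬p0) ∨ ¬¬(¬p4 ∧ p3)   [complement / identity]
= ¬p4 ∧ (p3 ∨ p3 ∧ p0) ∧ ¬p0 ∨ ¬¬(¬p4 ∧ p3)   [complement / identity]
= ¬p4 ∧ p3 ∧ ¬p0 ∨ ¬¬(¬p4 ∧ p3)   [absorption]
= ¬p4 ∧ p3 ∧ ¬p0 ∨ ¬p4 ∧ p3   [double negation]
= ¬p4 ∧ p3   [absorption]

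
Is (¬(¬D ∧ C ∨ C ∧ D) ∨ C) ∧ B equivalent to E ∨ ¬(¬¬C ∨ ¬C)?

No

E1: (¬(¬D ∧ C ∨ C ∧ D) ∨ C) ∧ B
    = (¬C ∨ C) ∧ B
    = B
E2: E ∨ ¬(¬¬C ∨ ¬C)
    = E ∨ ¬C ∧ C
    = E
These differ: at B=0, C=1, D=0, E=1, E1 = 0 but E2 = 1.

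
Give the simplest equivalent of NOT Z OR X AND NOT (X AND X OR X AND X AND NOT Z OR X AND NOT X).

NOT Z OR X AND NOT (X AND X OR X AND X AND NOT Z OR X AND NOT X)
= NOT Z OR X AND NOT (X AND X OR X AND NOT X)
= NOT Z OR X AND NOT X
= NOT Z

NOT Z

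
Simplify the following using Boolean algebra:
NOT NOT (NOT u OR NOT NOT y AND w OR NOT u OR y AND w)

NOT NOT (NOT u OR NOT NOT y AND w OR NOT u OR y AND w)
= NOT NOT (NOT u OR y AND w OR NOT u OR y AND w)
= NOT u OR y AND w OR NOT u OR y AND w
= NOT u OR y AND w

NOT u OR y AND w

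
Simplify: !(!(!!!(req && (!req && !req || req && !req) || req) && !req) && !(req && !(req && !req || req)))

!req

!(!(!!!(req && (!req && !req || req && !req) || req) && !req) && !(req && !(req && !req || req)))
= !(!(!(req && (!req && !req || req && !req) || req) && !req) && !(req && !(req && !req || req)))   (double negation)
= !(!(!(req && !req || req) && !req) && !(req && !(req && !req || req)))   (distribution)
= !(req && !req || req) && !req || req && !(req && !req || req)   (De Morgan)
= !(req && !req || req)   (distribution)
= !req   (complement / identity)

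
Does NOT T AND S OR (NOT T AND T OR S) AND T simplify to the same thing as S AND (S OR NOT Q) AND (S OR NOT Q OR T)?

E1: NOT T AND S OR (NOT T AND T OR S) AND T
    = NOT T AND S OR S AND T   (complement / identity)
    = S   (distribution)
E2: S AND (S OR NOT Q) AND (S OR NOT Q OR T)
    = S AND (S OR NOT Q)   (absorption)
    = S   (absorption)
Both reduce to S, so they are equivalent.

Yes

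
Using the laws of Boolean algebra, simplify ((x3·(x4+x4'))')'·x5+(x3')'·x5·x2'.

x3·x5

((x3·(x4+x4'))')'·x5+(x3')'·x5·x2'
= (x3')'·x5+(x3')'·x5·x2'   [complement / identity]
= (x3')'·x5   [absorption]
= x3·x5   [double negation]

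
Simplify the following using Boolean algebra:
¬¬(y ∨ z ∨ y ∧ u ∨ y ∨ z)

¬¬(y ∨ z ∨ y ∧ u ∨ y ∨ z)
= ¬¬(y ∨ z ∨ y ∨ z)   (absorption)
= ¬¬(y ∨ z)   (idempotence)
= y ∨ z   (double negation)

y ∨ z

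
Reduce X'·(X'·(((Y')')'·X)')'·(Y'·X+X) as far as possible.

0

X'·(X'·(((Y')')'·X)')'·(Y'·X+X)
= X'·(X'·(Y'·X)')'·(Y'·X+X)   — double negation
= X'·(X+Y'·X)·(Y'·X+X)   — De Morgan
= X'·(X·X+Y'·X)   — distribution
= X'·X·(X+Y')   — distribution
= X'·X   — absorption
= 0   — complement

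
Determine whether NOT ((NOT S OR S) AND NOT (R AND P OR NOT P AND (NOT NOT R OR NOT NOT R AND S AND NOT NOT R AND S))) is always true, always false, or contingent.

contingent

NOT ((NOT S OR S) AND NOT (R AND P OR NOT P AND (NOT NOT R OR NOT NOT R AND S AND NOT NOT R AND S)))
= NOT ((NOT S OR S) AND NOT (R AND P OR NOT P AND (NOT NOT R OR NOT NOT R AND S)))   — idempotence
= NOT ((NOT S OR S) AND NOT (R AND P OR NOT P AND NOT NOT R))   — absorption
= NOT ((NOT S OR S) AND NOT (R AND P OR NOT P AND R))   — double negation
= NOT NOT (R AND P OR NOT P AND R)   — complement / identity
= NOT NOT R   — distribution
= R   — double negation
This depends on R, so it is not a constant.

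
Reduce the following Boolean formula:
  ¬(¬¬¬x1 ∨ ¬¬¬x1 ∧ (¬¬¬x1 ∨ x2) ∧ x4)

¬(¬¬¬x1 ∨ ¬¬¬x1 ∧ (¬¬¬x1 ∨ x2) ∧ x4)
= ¬(¬¬¬x1 ∨ ¬¬¬x1 ∧ x4)   (absorption)
= ¬¬¬¬x1   (absorption)
= ¬¬x1   (double negation)
= x1   (double negation)

x1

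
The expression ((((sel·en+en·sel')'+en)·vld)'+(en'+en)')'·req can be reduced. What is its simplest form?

((((sel·en+en·sel')'+en)·vld)'+(en'+en)')'·req
= ((sel·en+en·sel')'+en)·vld·(en'+en)·req   — De Morgan
= (en'+en)·vld·(en'+en)·req   — distribution
= vld·(en'+en)·req   — complement / identity
= vld·req   — complement / identity

vld·req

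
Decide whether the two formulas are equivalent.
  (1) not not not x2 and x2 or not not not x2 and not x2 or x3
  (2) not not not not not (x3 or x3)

No

E1: not not not x2 and x2 or not not not x2 and not x2 or x3
    = not not not x2 or x3   — distribution
    = not x2 or x3   — double negation
E2: not not not not not (x3 or x3)
    = not not not not not x3   — idempotence
    = not not not x3   — double negation
    = not x3   — double negation
These differ: at x2=0, x3=1, E1 = 1 but E2 = 0.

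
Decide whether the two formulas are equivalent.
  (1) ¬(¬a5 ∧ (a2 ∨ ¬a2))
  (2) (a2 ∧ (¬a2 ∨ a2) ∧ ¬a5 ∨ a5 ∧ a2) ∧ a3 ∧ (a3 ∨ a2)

E1: ¬(¬a5 ∧ (a2 ∨ ¬a2))
    = ¬¬a5   (complement / identity)
    = a5   (double negation)
E2: (a2 ∧ (¬a2 ∨ a2) ∧ ¬a5 ∨ a5 ∧ a2) ∧ a3 ∧ (a3 ∨ a2)
    = (a2 ∧ (¬a2 ∨ a2) ∧ ¬a5 ∨ a5 ∧ a2) ∧ a3   (absorption)
    = (a2 ∧ ¬a5 ∨ a5 ∧ a2) ∧ a3   (complement / identity)
    = a2 ∧ a3   (distribution)
These differ: at a2=0, a3=0, a5=1, E1 = 1 but E2 = 0.

No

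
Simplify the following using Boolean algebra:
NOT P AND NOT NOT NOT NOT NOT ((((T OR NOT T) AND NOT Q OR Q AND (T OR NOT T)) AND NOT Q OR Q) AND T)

NOT P AND NOT T

NOT P AND NOT NOT NOT NOT NOT ((((T OR NOT T) AND NOT Q OR Q AND (T OR NOT T)) AND NOT Q OR Q) AND T)
= NOT P AND NOT NOT NOT NOT NOT (((T OR NOT T) AND NOT Q OR Q) AND T)   [distribution]
= NOT P AND NOT NOT NOT NOT NOT ((NOT Q OR Q) AND T)   [complement / identity]
= NOT P AND NOT NOT NOT ((NOT Q OR Q) AND T)   [double negation]
= NOT P AND NOT NOT NOT T   [complement / identity]
= NOT P AND NOT T   [double negation]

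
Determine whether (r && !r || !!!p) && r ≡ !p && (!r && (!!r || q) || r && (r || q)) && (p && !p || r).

Yes

E1: (r && !r || !!!p) && r
    = !!!p && r   [complement / identity]
    = !p && r   [double negation]
E2: !p && (!r && (!!r || q) || r && (r || q)) && (p && !p || r)
    = !p && (!r && (!!r || q) || r && (r || q)) && r   [complement / identity]
    = !p && (!r && (r || q) || r && (r || q)) && r   [double negation]
    = !p && (r || q) && r   [distribution]
    = !p && r   [absorption]
Both reduce to !p && r, so they are equivalent.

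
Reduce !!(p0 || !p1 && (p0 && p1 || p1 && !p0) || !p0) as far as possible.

true

!!(p0 || !p1 && (p0 && p1 || p1 && !p0) || !p0)
= p0 || !p1 && (p0 && p1 || p1 && !p0) || !p0
= p0 || !p1 && p1 || !p0
= p0 || !p0
= true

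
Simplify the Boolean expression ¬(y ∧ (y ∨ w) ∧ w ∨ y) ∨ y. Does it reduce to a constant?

¬(y ∧ (y ∨ w) ∧ w ∨ y) ∨ y
= ¬(y ∧ w ∨ y) ∨ y
= ¬y ∨ y
= True

True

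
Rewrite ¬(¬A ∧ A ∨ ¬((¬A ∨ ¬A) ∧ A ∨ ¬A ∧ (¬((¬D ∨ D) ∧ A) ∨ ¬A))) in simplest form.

¬A

¬(¬A ∧ A ∨ ¬((¬A ∨ ¬A) ∧ A ∨ ¬A ∧ (¬((¬D ∨ D) ∧ A) ∨ ¬A)))
= ¬(¬A ∧ A ∨ ¬((¬A ∨ ¬A) ∧ A ∨ ¬A ∧ (¬A ∨ ¬A)))
= ¬(¬A ∧ A ∨ ¬(¬A ∨ ¬A))
= ¬(¬A ∧ A ∨ A ∧ A)
= ¬A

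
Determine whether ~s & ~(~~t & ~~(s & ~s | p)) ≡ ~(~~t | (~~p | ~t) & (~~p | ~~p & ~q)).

No

E1: ~s & ~(~~t & ~~(s & ~s | p))
    = ~s & ~(~~t & ~~p)   (complement / identity)
    = ~s & (~t | ~p)   (De Morgan)
E2: ~(~~t | (~~p | ~t) & (~~p | ~~p & ~q))
    = ~(~~t | (~~p | ~t) & ~~p)   (absorption)
    = ~(~~t | ~~p)   (absorption)
    = ~t & ~p   (De Morgan)
These differ: at p=1, q=1, s=0, t=0, E1 = 1 but E2 = 0.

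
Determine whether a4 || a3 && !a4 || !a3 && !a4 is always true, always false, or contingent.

a4 || a3 && !a4 || !a3 && !a4
= a4 || !a4
= true

always true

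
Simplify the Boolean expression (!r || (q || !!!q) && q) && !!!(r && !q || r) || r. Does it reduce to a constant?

(!r || (q || !!!q) && q) && !!!(r && !q || r) || r
= (!r || (q || !q) && q) && !!!(r && !q || r) || r   [double negation]
= (!r || (q || !q) && q) && !(r && !q || r) || r   [double negation]
= (!r || q) && !(r && !q || r) || r   [complement / identity]
= (!r || q) && !r || r   [absorption]
= !r || r   [absorption]
= true   [complement]

true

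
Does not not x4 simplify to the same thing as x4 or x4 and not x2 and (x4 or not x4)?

Yes

E1: not not x4
    = x4   — double negation
E2: x4 or x4 and not x2 and (x4 or not x4)
    = x4 or x4 and not x2   — complement / identity
    = x4   — absorption
Both reduce to x4, so they are equivalent.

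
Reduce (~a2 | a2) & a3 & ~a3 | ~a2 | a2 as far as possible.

1

(~a2 | a2) & a3 & ~a3 | ~a2 | a2
= a3 & ~a3 | ~a2 | a2   — complement / identity
= ~a2 | a2   — complement / identity
= 1   — complement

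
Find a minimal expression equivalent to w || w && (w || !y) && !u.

w || w && (w || !y) && !u
= w || w && !u
= w

w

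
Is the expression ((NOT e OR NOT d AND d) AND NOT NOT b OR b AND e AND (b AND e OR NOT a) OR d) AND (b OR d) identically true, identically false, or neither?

((NOT e OR NOT d AND d) AND NOT NOT b OR b AND e AND (b AND e OR NOT a) OR d) AND (b OR d)
= (NOT e AND NOT NOT b OR b AND e AND (b AND e OR NOT a) OR d) AND (b OR d)   [complement / identity]
= (NOT e AND b OR b AND e AND (b AND e OR NOT a) OR d) AND (b OR d)   [double negation]
= (NOT e AND b OR b AND e OR d) AND (b OR d)   [absorption]
= (b OR d) AND (b OR d)   [distribution]
= b OR d   [idempotence]
This depends on b, d, so it is not a constant.

neither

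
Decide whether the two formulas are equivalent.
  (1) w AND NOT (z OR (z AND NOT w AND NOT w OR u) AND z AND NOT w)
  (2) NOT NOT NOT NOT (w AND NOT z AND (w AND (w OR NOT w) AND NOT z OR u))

Yes

E1: w AND NOT (z OR (z AND NOT w AND NOT w OR u) AND z AND NOT w)
    = w AND NOT (z OR (z AND NOT w OR u) AND z AND NOT w)   (idempotence)
    = w AND NOT (z OR z AND NOT w)   (absorption)
    = w AND NOT z   (absorption)
E2: NOT NOT NOT NOT (w AND NOT z AND (w AND (w OR NOT w) AND NOT z OR u))
    = NOT NOT NOT NOT (w AND NOT z AND (w AND NOT z OR u))   (complement / identity)
    = NOT NOT (w AND NOT z AND (w AND NOT z OR u))   (double negation)
    = NOT NOT (w AND NOT z)   (absorption)
    = w AND NOT z   (double negation)
Both reduce to w AND NOT z, so they are equivalent.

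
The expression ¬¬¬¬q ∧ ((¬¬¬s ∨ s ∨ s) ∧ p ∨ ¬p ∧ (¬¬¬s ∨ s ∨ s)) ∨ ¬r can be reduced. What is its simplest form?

¬¬¬¬q ∧ ((¬¬¬s ∨ s ∨ s) ∧ p ∨ ¬p ∧ (¬¬¬s ∨ s ∨ s)) ∨ ¬r
= ¬¬¬¬q ∧ (¬¬¬s ∨ s ∨ s) ∨ ¬r   [distribution]
= ¬¬¬¬q ∧ (¬¬¬s ∨ s) ∨ ¬r   [idempotence]
= ¬¬q ∧ (¬¬¬s ∨ s) ∨ ¬r   [double negation]
= ¬¬q ∧ (¬s ∨ s) ∨ ¬r   [double negation]
= ¬¬q ∨ ¬r   [complement / identity]
= q ∨ ¬r   [double negation]

q ∨ ¬r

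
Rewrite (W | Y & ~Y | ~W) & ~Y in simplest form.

~Y

(W | Y & ~Y | ~W) & ~Y
= (W | ~W) & ~Y   [complement / identity]
= ~Y   [complement / identity]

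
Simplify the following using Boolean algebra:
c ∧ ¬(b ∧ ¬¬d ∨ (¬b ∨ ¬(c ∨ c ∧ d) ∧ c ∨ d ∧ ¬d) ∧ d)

c ∧ ¬d

c ∧ ¬(b ∧ ¬¬d ∨ (¬b ∨ ¬(c ∨ c ∧ d) ∧ c ∨ d ∧ ¬d) ∧ d)
= c ∧ ¬(b ∧ ¬¬d ∨ (¬b ∨ ¬c ∧ c ∨ d ∧ ¬d) ∧ d)   (absorption)
= c ∧ ¬(b ∧ d ∨ (¬b ∨ ¬c ∧ c ∨ d ∧ ¬d) ∧ d)   (double negation)
= c ∧ ¬(b ∧ d ∨ (¬b ∨ d ∧ ¬d) ∧ d)   (complement / identity)
= c ∧ ¬(b ∧ d ∨ ¬b ∧ d)   (complement / identity)
= c ∧ ¬d   (distribution)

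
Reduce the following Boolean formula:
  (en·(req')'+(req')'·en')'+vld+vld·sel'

req'+vld

(en·(req')'+(req')'·en')'+vld+vld·sel'
= (en·(req')'+(req')'·en')'+vld   (absorption)
= ((req')')'+vld   (distribution)
= req'+vld   (double negation)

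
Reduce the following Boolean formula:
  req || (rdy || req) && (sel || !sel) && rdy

req || (rdy || req) && (sel || !sel) && rdy
= req || (rdy || req) && rdy   (complement / identity)
= req || rdy   (absorption)

req || rdy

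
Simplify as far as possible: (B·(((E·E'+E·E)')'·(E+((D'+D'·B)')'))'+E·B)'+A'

(B·(((E·E'+E·E)')'·(E+((D'+D'·B)')'))'+E·B)'+A'
= (B·((E·E'+E·E)·(E+((D'+D'·B)')'))'+E·B)'+A'   (double negation)
= (B·((E·E'+E·E)·(E+((D')')'))'+E·B)'+A'   (absorption)
= (B·(E·(E+((D')')'))'+E·B)'+A'   (distribution)
= (B·(E·(E+D'))'+E·B)'+A'   (double negation)
= (B·E'+E·B)'+A'   (absorption)
= B'+A'   (distribution)

B'+A'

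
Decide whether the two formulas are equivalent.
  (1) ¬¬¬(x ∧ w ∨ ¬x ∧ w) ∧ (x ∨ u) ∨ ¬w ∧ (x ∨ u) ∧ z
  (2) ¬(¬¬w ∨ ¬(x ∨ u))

E1: ¬¬¬(x ∧ w ∨ ¬x ∧ w) ∧ (x ∨ u) ∨ ¬w ∧ (x ∨ u) ∧ z
    = ¬¬¬w ∧ (x ∨ u) ∨ ¬w ∧ (x ∨ u) ∧ z   [distribution]
    = ¬w ∧ (x ∨ u) ∨ ¬w ∧ (x ∨ u) ∧ z   [double negation]
    = ¬w ∧ (x ∨ u)   [absorption]
E2: ¬(¬¬w ∨ ¬(x ∨ u))
    = ¬w ∧ (x ∨ u)   [De Morgan]
Both reduce to ¬w ∧ (x ∨ u), so they are equivalent.

Yes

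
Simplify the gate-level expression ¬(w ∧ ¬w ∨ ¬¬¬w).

¬(w ∧ ¬w ∨ ¬¬¬w)
= ¬¬¬¬w   [complement / identity]
= ¬¬w   [double negation]
= w   [double negation]

w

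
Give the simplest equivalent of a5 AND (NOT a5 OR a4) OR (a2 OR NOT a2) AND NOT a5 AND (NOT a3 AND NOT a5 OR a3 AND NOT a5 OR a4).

a5 AND (NOT a5 OR a4) OR (a2 OR NOT a2) AND NOT a5 AND (NOT a3 AND NOT a5 OR a3 AND NOT a5 OR a4)
= a5 AND (NOT a5 OR a4) OR NOT a5 AND (NOT a3 AND NOT a5 OR a3 AND NOT a5 OR a4)   (complement / identity)
= a5 AND (NOT a5 OR a4) OR NOT a5 AND (NOT a5 OR a4)   (distribution)
= NOT a5 OR a4   (distribution)

NOT a5 OR a4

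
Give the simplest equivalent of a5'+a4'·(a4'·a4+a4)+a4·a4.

a5'+a4

a5'+a4'·(a4'·a4+a4)+a4·a4
= a5'+a4'·a4+a4·a4   — complement / identity
= a5'+a4   — distribution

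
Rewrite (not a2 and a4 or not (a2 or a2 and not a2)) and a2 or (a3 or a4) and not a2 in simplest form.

(a3 or a4) and not a2

(not a2 and a4 or not (a2 or a2 and not a2)) and a2 or (a3 or a4) and not a2
= (not a2 and a4 or not a2) and a2 or (a3 or a4) and not a2   [complement / identity]
= not a2 and a2 or (a3 or a4) and not a2   [absorption]
= (a3 or a4) and not a2   [complement / identity]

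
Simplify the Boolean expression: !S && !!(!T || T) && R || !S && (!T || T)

!S

!S && !!(!T || T) && R || !S && (!T || T)
= !S && (!T || T) && R || !S && (!T || T)   [double negation]
= !S && (!T || T)   [absorption]
= !S   [complement / identity]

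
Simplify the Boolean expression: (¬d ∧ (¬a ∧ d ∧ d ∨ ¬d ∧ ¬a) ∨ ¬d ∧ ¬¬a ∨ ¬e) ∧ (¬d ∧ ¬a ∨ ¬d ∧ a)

(¬d ∧ (¬a ∧ d ∧ d ∨ ¬d ∧ ¬a) ∨ ¬d ∧ ¬¬a ∨ ¬e) ∧ (¬d ∧ ¬a ∨ ¬d ∧ a)
= (¬d ∧ (¬a ∧ d ∨ ¬d ∧ ¬a) ∨ ¬d ∧ ¬¬a ∨ ¬e) ∧ (¬d ∧ ¬a ∨ ¬d ∧ a)   [idempotence]
= (¬d ∧ ¬a ∨ ¬d ∧ ¬¬a ∨ ¬e) ∧ (¬d ∧ ¬a ∨ ¬d ∧ a)   [distribution]
= (¬d ∧ ¬a ∨ ¬d ∧ a ∨ ¬e) ∧ (¬d ∧ ¬a ∨ ¬d ∧ a)   [double negation]
= ¬d ∧ ¬a ∨ ¬d ∧ a   [absorption]
= ¬d   [distribution]

¬d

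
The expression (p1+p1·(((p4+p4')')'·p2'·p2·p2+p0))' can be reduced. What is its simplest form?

(p1+p1·(((p4+p4')')'·p2'·p2·p2+p0))'
= (p1+p1·((p4+p4')·p2'·p2·p2+p0))'   (double negation)
= (p1+p1·(p2'·p2·p2+p0))'   (complement / identity)
= (p1+p1·(p2'·p2+p0))'   (idempotence)
= (p1+p1·p0)'   (complement / identity)
= p1'   (absorption)

p1'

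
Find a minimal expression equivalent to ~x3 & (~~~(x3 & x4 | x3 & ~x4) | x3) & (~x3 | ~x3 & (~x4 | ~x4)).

~x3 & (~~~(x3 & x4 | x3 & ~x4) | x3) & (~x3 | ~x3 & (~x4 | ~x4))
= ~x3 & (~~~(x3 & x4 | x3 & ~x4) | x3) & (~x3 | ~x3 & ~x4)   [idempotence]
= ~x3 & (~(x3 & x4 | x3 & ~x4) | x3) & (~x3 | ~x3 & ~x4)   [double negation]
= ~x3 & (~x3 | x3) & (~x3 | ~x3 & ~x4)   [distribution]
= ~x3 & (~x3 | ~x3 & ~x4)   [complement / identity]
= ~x3 & ~x3   [absorption]
= ~x3   [idempotence]

~x3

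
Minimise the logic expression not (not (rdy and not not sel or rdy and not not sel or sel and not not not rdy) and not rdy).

not (not (rdy and not not sel or rdy and not not sel or sel and not not not rdy) and not rdy)
= not (not (rdy and not not sel or sel and not not not rdy) and not rdy)   [idempotence]
= rdy and not not sel or sel and not not not rdy or rdy   [De Morgan]
= rdy and not not sel or sel and not rdy or rdy   [double negation]
= rdy and sel or sel and not rdy or rdy   [double negation]
= sel or rdy   [distribution]

sel or rdy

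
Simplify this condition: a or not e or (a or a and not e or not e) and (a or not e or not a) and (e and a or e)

a or not e

a or not e or (a or a and not e or not e) and (a or not e or not a) and (e and a or e)
= a or not e or (a or a and not e or not e) and (a or not e or not a) and e   — absorption
= a or not e or (a or not e) and (a or not e or not a) and e   — absorption
= a or not e or (a or not e) and e   — absorption
= a or not e   — absorption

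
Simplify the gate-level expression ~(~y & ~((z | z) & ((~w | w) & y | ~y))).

~(~y & ~((z | z) & ((~w | w) & y | ~y)))
= ~(~y & ~((z | z) & (y | ~y)))   — complement / identity
= y | (z | z) & (y | ~y)   — De Morgan
= y | z | z   — complement / identity
= y | z   — idempotence

y | z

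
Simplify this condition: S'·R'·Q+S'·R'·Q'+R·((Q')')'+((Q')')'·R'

S'·R'·Q+S'·R'·Q'+R·((Q')')'+((Q')')'·R'
= S'·R'·Q+S'·R'·Q'+((Q')')'   [distribution]
= S'·R'·Q+S'·R'·Q'+Q'   [double negation]
= S'·R'+Q'   [distribution]

S'·R'+Q'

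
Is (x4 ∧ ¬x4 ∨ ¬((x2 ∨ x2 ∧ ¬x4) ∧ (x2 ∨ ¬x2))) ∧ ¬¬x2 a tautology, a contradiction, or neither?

contradiction

(x4 ∧ ¬x4 ∨ ¬((x2 ∨ x2 ∧ ¬x4) ∧ (x2 ∨ ¬x2))) ∧ ¬¬x2
= (x4 ∧ ¬x4 ∨ ¬(x2 ∨ x2 ∧ ¬x4)) ∧ ¬¬x2   (complement / identity)
= (x4 ∧ ¬x4 ∨ ¬x2) ∧ ¬¬x2   (absorption)
= (x4 ∧ ¬x4 ∨ ¬x2) ∧ x2   (double negation)
= ¬x2 ∧ x2   (complement / identity)
= False   (complement)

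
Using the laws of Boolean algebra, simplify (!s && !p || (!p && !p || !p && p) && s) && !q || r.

(!s && !p || (!p && !p || !p && p) && s) && !q || r
= (!s && !p || !p && s) && !q || r
= !p && !q || r

!p && !q || r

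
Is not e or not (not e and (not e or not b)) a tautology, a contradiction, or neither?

tautology

not e or not (not e and (not e or not b))
= not e or not not e   (absorption)
= not e or e   (double negation)
= True   (complement)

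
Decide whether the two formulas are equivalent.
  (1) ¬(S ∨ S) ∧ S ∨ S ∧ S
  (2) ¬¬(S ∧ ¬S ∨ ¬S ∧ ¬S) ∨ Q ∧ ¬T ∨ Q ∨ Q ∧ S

E1: ¬(S ∨ S) ∧ S ∨ S ∧ S
    = ¬S ∧ S ∨ S ∧ S   (idempotence)
    = S   (distribution)
E2: ¬¬(S ∧ ¬S ∨ ¬S ∧ ¬S) ∨ Q ∧ ¬T ∨ Q ∨ Q ∧ S
    = ¬¬¬S ∨ Q ∧ ¬T ∨ Q ∨ Q ∧ S   (distribution)
    = ¬¬¬S ∨ Q ∧ ¬T ∨ Q   (absorption)
    = ¬¬¬S ∨ Q   (absorption)
    = ¬S ∨ Q   (double negation)
These differ: at Q=0, S=0, T=1, E1 = 0 but E2 = 1.

No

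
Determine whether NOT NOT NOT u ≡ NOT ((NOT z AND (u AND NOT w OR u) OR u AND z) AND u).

E1: NOT NOT NOT u
    = NOT u   (double negation)
E2: NOT ((NOT z AND (u AND NOT w OR u) OR u AND z) AND u)
    = NOT ((NOT z AND u OR u AND z) AND u)   (absorption)
    = NOT (u AND u)   (distribution)
    = NOT u   (idempotence)
Both reduce to NOT u, so they are equivalent.

Yes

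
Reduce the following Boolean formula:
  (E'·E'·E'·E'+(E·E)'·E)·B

E'·B

(E'·E'·E'·E'+(E·E)'·E)·B
= (E'·E'·E'·E'+E'·E)·B   — idempotence
= (E'·E'+E'·E)·B   — idempotence
= E'·B   — distribution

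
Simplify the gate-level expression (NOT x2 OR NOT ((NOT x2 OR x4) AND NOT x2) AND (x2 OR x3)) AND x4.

x4

(NOT x2 OR NOT ((NOT x2 OR x4) AND NOT x2) AND (x2 OR x3)) AND x4
= (NOT x2 OR NOT NOT x2 AND (x2 OR x3)) AND x4   (absorption)
= (NOT x2 OR x2 AND (x2 OR x3)) AND x4   (double negation)
= (NOT x2 OR x2) AND x4   (absorption)
= x4   (complement / identity)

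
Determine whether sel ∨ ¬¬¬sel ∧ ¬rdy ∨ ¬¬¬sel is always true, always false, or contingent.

always true

sel ∨ ¬¬¬sel ∧ ¬rdy ∨ ¬¬¬sel
= sel ∨ ¬¬¬sel   [absorption]
= sel ∨ ¬sel   [double negation]
= True   [complement]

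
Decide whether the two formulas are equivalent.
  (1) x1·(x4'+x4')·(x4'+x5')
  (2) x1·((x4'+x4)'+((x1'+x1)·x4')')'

Yes

E1: x1·(x4'+x4')·(x4'+x5')
    = x1·(x4'+x4'·x5')   (distribution)
    = x1·x4'   (absorption)
E2: x1·((x4'+x4)'+((x1'+x1)·x4')')'
    = x1·(x4'+x4)·(x1'+x1)·x4'   (De Morgan)
    = x1·(x4'+x4)·x4'   (complement / identity)
    = x1·x4'   (complement / identity)
Both reduce to x1·x4', so they are equivalent.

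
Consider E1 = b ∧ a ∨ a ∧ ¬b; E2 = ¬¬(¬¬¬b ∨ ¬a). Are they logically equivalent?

No

E1: b ∧ a ∨ a ∧ ¬b
    = a
E2: ¬¬(¬¬¬b ∨ ¬a)
    = ¬¬¬b ∨ ¬a
    = ¬b ∨ ¬a
These differ: at a=0, b=1, E1 = 0 but E2 = 1.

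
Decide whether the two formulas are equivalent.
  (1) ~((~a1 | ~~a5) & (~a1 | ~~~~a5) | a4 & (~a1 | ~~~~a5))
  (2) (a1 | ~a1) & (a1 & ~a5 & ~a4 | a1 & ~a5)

E1: ~((~a1 | ~~a5) & (~a1 | ~~~~a5) | a4 & (~a1 | ~~~~a5))
    = ~((~a1 | ~~~~a5) & (~a1 | ~~a5 | a4))   — distribution
    = ~((~a1 | ~~a5) & (~a1 | ~~a5 | a4))   — double negation
    = ~(~a1 | ~~a5)   — absorption
    = a1 & ~a5   — De Morgan
E2: (a1 | ~a1) & (a1 & ~a5 & ~a4 | a1 & ~a5)
    = a1 & ~a5 & ~a4 | a1 & ~a5   — complement / identity
    = a1 & ~a5   — absorption
Both reduce to a1 & ~a5, so they are equivalent.

Yes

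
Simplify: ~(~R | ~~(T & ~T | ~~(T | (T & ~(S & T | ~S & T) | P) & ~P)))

~(~R | ~~(T & ~T | ~~(T | (T & ~(S & T | ~S & T) | P) & ~P)))
= ~(~R | ~~(T & ~T | ~~(T | (T & ~T | P) & ~P)))   — distribution
= ~(~R | ~~(T & ~T | ~~(T | P & ~P)))   — complement / identity
= ~(~R | ~~(T & ~T | ~~T))   — complement / identity
= R & ~(T & ~T | ~~T)   — De Morgan
= R & ~~~T   — complement / identity
= R & ~T   — double negation

R & ~T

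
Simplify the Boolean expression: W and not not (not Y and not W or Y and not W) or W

W

W and not not (not Y and not W or Y and not W) or W
= W and not not not W or W   — distribution
= W and not W or W   — double negation
= W   — complement / identity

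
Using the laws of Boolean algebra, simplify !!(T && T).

T

!!(T && T)
= T && T   — double negation
= T   — idempotence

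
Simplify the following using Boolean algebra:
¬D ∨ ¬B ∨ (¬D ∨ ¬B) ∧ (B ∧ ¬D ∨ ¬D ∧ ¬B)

¬D ∨ ¬B ∨ (¬D ∨ ¬B) ∧ (B ∧ ¬D ∨ ¬D ∧ ¬B)
= ¬D ∨ ¬B ∨ (¬D ∨ ¬B) ∧ ¬D   [distribution]
= ¬D ∨ ¬B   [absorption]

¬D ∨ ¬B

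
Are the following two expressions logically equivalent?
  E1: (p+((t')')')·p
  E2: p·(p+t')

Yes

E1: (p+((t')')')·p
    = (p+t')·p   — double negation
    = p   — absorption
E2: p·(p+t')
    = p   — absorption
Both reduce to p, so they are equivalent.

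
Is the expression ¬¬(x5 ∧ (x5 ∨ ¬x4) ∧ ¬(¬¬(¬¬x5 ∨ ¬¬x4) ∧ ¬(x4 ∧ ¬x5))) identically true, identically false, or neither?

¬¬(x5 ∧ (x5 ∨ ¬x4) ∧ ¬(¬¬(¬¬x5 ∨ ¬¬x4) ∧ ¬(x4 ∧ ¬x5)))
= ¬¬(x5 ∧ (x5 ∨ ¬x4) ∧ ¬(¬(¬x5 ∧ ¬x4) ∧ ¬(x4 ∧ ¬x5)))   (De Morgan)
= ¬¬(x5 ∧ ¬(¬(¬x5 ∧ ¬x4) ∧ ¬(x4 ∧ ¬x5)))   (absorption)
= ¬¬(x5 ∧ (¬x5 ∧ ¬x4 ∨ x4 ∧ ¬x5))   (De Morgan)
= ¬¬(x5 ∧ ¬x5)   (distribution)
= x5 ∧ ¬x5   (double negation)
= False   (complement)

identically false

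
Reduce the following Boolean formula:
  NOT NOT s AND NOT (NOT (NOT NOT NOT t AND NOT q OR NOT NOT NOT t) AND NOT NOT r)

NOT NOT s AND NOT (NOT (NOT NOT NOT t AND NOT q OR NOT NOT NOT t) AND NOT NOT r)
= NOT NOT s AND NOT (NOT NOT NOT NOT t AND NOT NOT r)
= NOT NOT s AND NOT (NOT NOT t AND NOT NOT r)
= NOT NOT s AND (NOT t OR NOT r)
= s AND (NOT t OR NOT r)

s AND (NOT t OR NOT r)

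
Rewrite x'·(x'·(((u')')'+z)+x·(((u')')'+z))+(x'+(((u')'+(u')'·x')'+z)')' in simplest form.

x'·(x'·(((u')')'+z)+x·(((u')')'+z))+(x'+(((u')'+(u')'·x')'+z)')'
= x'·(((u')')'+z)+(x'+(((u')'+(u')'·x')'+z)')'   (distribution)
= x'·(((u')')'+z)+(x'+(((u')')'+z)')'   (absorption)
= x'·(((u')')'+z)+x·(((u')')'+z)   (De Morgan)
= ((u')')'+z   (distribution)
= u'+z   (double negation)

u'+z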